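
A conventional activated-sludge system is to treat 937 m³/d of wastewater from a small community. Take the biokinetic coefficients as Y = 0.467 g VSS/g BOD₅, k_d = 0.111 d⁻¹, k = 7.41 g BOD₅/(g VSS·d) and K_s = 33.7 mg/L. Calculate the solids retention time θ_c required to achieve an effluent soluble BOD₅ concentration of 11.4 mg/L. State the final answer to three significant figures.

From 1/θ_c = Y·k·S/(K_s + S) − k_d: Y·k·S/(K_s+S) = 0.467 × 7.41 × 11.4 / (33.7 + 11.4) = 0.8747 d⁻¹.
1/θ_c = 0.8747 − 0.111 = 0.7637 d⁻¹, so θ_c = 1.309 d.

θ_c ≈ 1.31 d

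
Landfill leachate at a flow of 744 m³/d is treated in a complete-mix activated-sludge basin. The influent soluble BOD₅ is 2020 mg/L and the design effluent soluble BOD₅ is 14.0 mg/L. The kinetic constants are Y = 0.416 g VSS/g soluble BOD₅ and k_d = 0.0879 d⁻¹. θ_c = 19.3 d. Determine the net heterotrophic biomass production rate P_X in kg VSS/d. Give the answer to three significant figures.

P_X ≈ 230 kg VSS/d

The observed yield is Y_obs = Y/(1 + k_d·θ_c) = 0.416 / (1 + 0.0879 × 19.3) = 0.416 / 2.696 = 0.1543 g VSS per g soluble BOD₅ removed.
ΔS = 2020 − 14.0 = 2006 mg/L, so the substrate removal rate is 744 × 2006/1000 = 1492 kg soluble BOD₅/d.
So the net sludge growth is P_X = 0.1543 × 1492 = 230.3 kg VSS/d.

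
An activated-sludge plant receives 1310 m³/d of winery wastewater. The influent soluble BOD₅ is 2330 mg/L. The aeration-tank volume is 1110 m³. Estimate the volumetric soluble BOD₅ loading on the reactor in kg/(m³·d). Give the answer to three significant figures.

L_v ≈ 2.75 kg soluble BOD₅/(m³·d)

L_v = Q S₀ / V = 1310 × 2330 × 10⁻³ / 1110 = 2.750 kg/(m³·d).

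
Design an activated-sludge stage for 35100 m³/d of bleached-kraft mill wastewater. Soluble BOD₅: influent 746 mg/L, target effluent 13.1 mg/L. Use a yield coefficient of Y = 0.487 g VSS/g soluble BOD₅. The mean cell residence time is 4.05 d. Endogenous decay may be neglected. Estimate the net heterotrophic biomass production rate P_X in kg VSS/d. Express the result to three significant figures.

Since k_d ≈ 0, Y_obs = Y = 0.487 g VSS/g soluble BOD₅.
Substrate removed = Q·(S₀ − S) = 35100 m³/d × (746 − 13.1) g/m³ = 2.57×10^7 g/d = 25725 kg/d.
So the net sludge growth is P_X = 0.4870 × 25725 = 12528 kg VSS/d.

P_X ≈ 12500 kg VSS/d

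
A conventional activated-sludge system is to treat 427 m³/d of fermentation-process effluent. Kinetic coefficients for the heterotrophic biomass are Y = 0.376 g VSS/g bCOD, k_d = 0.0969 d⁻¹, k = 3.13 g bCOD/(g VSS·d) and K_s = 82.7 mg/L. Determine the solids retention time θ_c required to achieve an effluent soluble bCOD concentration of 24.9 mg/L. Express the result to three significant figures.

θ_c ≈ 5.70 d

From 1/θ_c = Y·k·S/(K_s + S) − k_d: Y·k·S/(K_s+S) = 0.376 × 3.13 × 24.9 / (82.7 + 24.9) = 0.2723 d⁻¹.
1/θ_c = 0.2723 − 0.0969 = 0.1754 d⁻¹, so θ_c = 5.700 d.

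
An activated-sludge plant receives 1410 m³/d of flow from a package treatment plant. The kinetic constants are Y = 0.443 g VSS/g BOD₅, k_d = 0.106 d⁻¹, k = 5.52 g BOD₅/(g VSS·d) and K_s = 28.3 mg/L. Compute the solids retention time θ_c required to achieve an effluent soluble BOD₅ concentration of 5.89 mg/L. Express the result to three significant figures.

Specific growth rate at S = 5.89 mg/L: μ = YkS/(K_s+S) = 0.443·5.52·5.89/(28.3+5.89) = 0.4213 d⁻¹.
θ_c = 1/(μ − k_d) = 1/(0.4213 − 0.106) = 1/0.3153 = 3.172 d.

θ_c ≈ 3.17 d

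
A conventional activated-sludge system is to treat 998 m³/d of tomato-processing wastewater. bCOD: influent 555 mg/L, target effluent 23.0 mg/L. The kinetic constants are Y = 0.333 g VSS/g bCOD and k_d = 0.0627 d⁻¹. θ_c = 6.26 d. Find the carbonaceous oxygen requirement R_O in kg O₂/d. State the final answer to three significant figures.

The observed yield is Y_obs = Y/(1 + k_d·θ_c) = 0.333 / (1 + 0.0627 × 6.26) = 0.333 / 1.393 = 0.2391 g VSS per g bCOD removed.
ΔS = 555 − 23.0 = 532.0 mg/L, so the substrate removal rate is 998 × 532.0/1000 = 530.9 kg bCOD/d.
Net sludge production P_X = 0.2391 × 530.9 = 127.0 kg VSS/d.
R_O = Q·ΔS − 1.42 P_X = 530.9 − 180.3 = 350.6 kg O₂/d.

R_O ≈ 351 kg O₂/d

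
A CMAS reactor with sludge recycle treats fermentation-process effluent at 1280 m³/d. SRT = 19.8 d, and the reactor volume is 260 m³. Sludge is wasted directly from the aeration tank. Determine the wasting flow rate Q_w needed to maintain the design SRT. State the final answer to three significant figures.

Q_w ≈ 13.1 m³/d

With mixed-liquor wasting, θ_c = V/Q_w, so Q_w = V/θ_c = 260.0/19.8 = 13.13 m³/d.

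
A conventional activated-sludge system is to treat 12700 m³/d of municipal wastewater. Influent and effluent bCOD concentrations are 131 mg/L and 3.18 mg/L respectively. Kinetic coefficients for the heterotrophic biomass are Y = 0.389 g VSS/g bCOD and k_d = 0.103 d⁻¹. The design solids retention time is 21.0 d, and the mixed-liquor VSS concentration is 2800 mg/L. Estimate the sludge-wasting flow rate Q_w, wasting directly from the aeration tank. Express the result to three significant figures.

Rearranging the biomass balance for a CMAS with decay, V = Y·Q·ΔS·θ_c / [X·(1+k_d θ_c)] = 0.389 × 12700 × (131 − 3.18) × 21.0 / [2800 × (1 + 0.103 × 21.0)] = 1.33×10^7 / 8856 = 1497 m³.
Wasting from the aeration tank: Q_w = V / θ_c = 1497 / 21.0 = 71.30 m³/d.

Q_w ≈ 71.3 m³/d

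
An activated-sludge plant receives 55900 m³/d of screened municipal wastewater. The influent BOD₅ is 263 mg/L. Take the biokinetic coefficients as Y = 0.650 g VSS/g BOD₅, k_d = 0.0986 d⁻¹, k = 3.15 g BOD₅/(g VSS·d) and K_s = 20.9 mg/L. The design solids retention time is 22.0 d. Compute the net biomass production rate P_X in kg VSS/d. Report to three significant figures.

From the Monod/SRT balance for a CMAS, S = K_s·(1+k_d θ_c)/[θ_c·(Y k − k_d) − 1] = 20.9 × (1 + 0.0986 × 22.0) / [22.0 × (0.650 × 3.15 − 0.0986) − 1] = 66.24 / 41.88 = 1.582 mg/L.
Correct the yield for decay: Y_obs = Y/(1 + k_d θ_c) = 0.650 / (1 + 0.0986 × 22.0) = 0.650 / 3.169 = 0.2051.
ΔS = 263 − 1.58 = 261.4 mg/L, so the substrate removal rate is 55900 × 261.4/1000 = 14613 kg BOD₅/d.
Net biomass production P_X = Y_obs × Q·(S₀ − S) = 0.2051 × 14613 = 2997 kg VSS/d.

P_X ≈ 3000 kg VSS/d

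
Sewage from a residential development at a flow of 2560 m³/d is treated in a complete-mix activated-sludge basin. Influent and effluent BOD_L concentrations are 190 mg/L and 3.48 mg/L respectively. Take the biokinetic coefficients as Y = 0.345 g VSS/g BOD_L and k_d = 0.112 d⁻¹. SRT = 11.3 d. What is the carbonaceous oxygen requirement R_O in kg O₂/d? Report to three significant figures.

R_O ≈ 374 kg O₂/d

Y_obs = Y / (1 + k_d θ_c) = 0.345 / (1 + 0.112 × 11.3) = 0.345 / 2.266 = 0.1523.
Q·(S₀ − S) = 2560 × (190 − 3.48) × 10⁻³ = 477.5 kg/d removed.
Net sludge production P_X = 0.1523 × 477.5 = 72.71 kg VSS/d.
Carbonaceous O₂ demand = substrate oxidised − cell-mass equivalent = 477.5 − 1.42 × 72.71 = 374.2 kg O₂/d.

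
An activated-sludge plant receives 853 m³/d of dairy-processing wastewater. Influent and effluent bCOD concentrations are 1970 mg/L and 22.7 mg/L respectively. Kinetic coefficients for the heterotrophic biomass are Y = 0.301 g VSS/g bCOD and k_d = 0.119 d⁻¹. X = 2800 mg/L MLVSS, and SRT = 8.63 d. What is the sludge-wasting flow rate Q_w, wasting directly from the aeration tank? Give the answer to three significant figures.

Q_w ≈ 88.1 m³/d

Rearranging the biomass balance for a CMAS with decay, V = Y·Q·ΔS·θ_c / [X·(1+k_d θ_c)] = 0.301 × 853 × (1970 − 22.7) × 8.63 / [2800 × (1 + 0.119 × 8.63)] = 4.31×10^6 / 5676 = 760.2 m³.
With mixed-liquor wasting, θ_c = V/Q_w, so Q_w = V/θ_c = 760.2/8.63 = 88.09 m³/d.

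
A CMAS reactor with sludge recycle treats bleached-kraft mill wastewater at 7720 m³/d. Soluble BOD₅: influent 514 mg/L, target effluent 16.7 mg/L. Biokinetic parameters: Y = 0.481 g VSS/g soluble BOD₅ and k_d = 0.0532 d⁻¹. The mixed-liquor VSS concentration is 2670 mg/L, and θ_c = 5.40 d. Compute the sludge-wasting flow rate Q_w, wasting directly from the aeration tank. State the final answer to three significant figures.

Q_w ≈ 537 m³/d

Rearranging the biomass balance for a CMAS with decay, V = Y·Q·ΔS·θ_c / [X·(1+k_d θ_c)] = 0.481 × 7720 × (514 − 16.7) × 5.40 / [2670 × (1 + 0.0532 × 5.40)] = 9.97×10^6 / 3437 = 2901 m³.
For wasting at MLVSS concentration, Q_w = V/θ_c = 2901/5.40 = 537.3 m³/d.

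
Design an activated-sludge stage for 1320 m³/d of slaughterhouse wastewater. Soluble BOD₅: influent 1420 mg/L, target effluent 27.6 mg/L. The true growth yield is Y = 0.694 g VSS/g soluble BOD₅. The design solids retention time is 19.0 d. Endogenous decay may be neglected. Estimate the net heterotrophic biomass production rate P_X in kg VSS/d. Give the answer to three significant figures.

P_X ≈ 1280 kg VSS/d

No decay correction is needed, so Y_obs = Y = 0.694.
Q·(S₀ − S) = 1320 × (1420 − 27.6) × 10⁻³ = 1838 kg/d removed.
Net biomass production P_X = Y_obs × Q·(S₀ − S) = 0.6940 × 1838 = 1276 kg VSS/d.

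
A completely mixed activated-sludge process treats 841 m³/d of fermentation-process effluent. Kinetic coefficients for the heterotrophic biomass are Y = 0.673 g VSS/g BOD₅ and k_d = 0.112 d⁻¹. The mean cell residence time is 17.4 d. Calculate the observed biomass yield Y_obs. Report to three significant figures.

The observed yield is Y_obs = Y/(1 + k_d·θ_c) = 0.673 / (1 + 0.112 × 17.4) = 0.673 / 2.949 = 0.2282 g VSS per g BOD₅ removed.

Y_obs ≈ 0.228 g VSS/g BOD₅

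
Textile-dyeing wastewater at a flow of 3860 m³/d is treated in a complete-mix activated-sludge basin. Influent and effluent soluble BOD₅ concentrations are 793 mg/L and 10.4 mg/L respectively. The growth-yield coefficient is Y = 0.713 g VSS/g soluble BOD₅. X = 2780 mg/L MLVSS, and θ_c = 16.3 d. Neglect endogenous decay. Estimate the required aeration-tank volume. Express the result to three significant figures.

V ≈ 12600 m³

Biomass mass balance (decay neglected): V·X = Y·Q·(S₀ − S)·θ_c, so V = 0.713 × 3860 × (793 − 10.4) × 16.3 / 2780 = 12629 m³.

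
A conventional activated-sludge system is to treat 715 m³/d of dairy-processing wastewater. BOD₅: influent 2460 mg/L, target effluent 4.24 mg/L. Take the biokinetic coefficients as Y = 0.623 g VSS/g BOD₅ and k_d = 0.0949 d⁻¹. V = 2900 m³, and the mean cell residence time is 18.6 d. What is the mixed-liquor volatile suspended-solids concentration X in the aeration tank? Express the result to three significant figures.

X ≈ 2540 mg/L

From V·X·(1 + k_d·θ_c) = Y·Q·(S₀ − S)·θ_c: X = 0.623 × 715 × (2460 − 4.24) × 18.6 / [2900 × (1 + 0.0949 × 18.6)] = 2537 mg/L.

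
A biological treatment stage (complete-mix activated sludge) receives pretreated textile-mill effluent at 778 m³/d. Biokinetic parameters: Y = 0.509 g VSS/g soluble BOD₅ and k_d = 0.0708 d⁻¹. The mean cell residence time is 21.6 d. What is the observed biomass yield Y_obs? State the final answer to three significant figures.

Y_obs ≈ 0.201 g VSS/g soluble BOD₅

Correct the yield for decay: Y_obs = Y/(1 + k_d θ_c) = 0.509 / (1 + 0.0708 × 21.6) = 0.509 / 2.529 = 0.2012.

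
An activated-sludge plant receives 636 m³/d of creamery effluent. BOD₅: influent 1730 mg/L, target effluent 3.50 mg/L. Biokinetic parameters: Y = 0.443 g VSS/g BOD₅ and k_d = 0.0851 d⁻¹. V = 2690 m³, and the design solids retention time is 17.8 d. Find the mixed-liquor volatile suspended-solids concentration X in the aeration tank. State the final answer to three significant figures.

X ≈ 1280 mg/L

X = Y·Q·ΔS·θ_c / [V·(1 + k_d θ_c)] = 0.443 × 636 × (1730 − 3.50) × 17.8 / [2690 × (1 + 0.0851 × 17.8)] = 1280 mg/L.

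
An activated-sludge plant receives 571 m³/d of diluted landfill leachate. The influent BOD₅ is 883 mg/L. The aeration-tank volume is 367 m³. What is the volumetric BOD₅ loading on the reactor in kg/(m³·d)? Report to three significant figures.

Applied BOD₅ load per unit volume = Q·S₀/V = (571 × 883/1000)/367.0 = 1.374 kg BOD₅·m⁻³·d⁻¹.

L_v ≈ 1.37 kg BOD₅/(m³·d)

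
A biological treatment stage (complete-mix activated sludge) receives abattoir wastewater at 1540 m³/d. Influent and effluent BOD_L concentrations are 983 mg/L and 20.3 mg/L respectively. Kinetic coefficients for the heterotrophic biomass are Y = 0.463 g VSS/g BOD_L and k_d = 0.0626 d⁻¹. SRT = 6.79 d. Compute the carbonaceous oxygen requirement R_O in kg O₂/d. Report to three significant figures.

Observed yield with endogenous decay: Y_obs = Y / (1 + k_d·θ_c) = 0.463 / (1 + 0.0626 × 6.79) = 0.463 / 1.425 = 0.3249 g VSS/g BOD_L.
Mass of BOD_L removed per day: Q(S₀ − S) = 1540 × 962.7 g/m³ = 1483 kg/d.
Net sludge production P_X = 0.3249 × 1483 = 481.7 kg VSS/d.
Carbonaceous O₂ demand = substrate oxidised − cell-mass equivalent = 1483 − 1.42 × 481.7 = 798.6 kg O₂/d.

R_O ≈ 799 kg O₂/d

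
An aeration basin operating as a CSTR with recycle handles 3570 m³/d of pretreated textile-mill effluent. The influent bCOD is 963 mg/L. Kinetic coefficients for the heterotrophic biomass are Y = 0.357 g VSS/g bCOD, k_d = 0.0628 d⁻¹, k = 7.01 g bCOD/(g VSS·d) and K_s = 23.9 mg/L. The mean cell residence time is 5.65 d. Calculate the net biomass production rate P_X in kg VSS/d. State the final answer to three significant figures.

P_X ≈ 904 kg VSS/d

For a completely mixed reactor with recycle the Lawrence–McCarty relation gives S = K_s·(1 + k_d·θ_c) / [θ_c·(Y·k − k_d) − 1] = 23.9 × (1 + 0.0628 × 5.65) / [5.65 × (0.357 × 7.01 − 0.0628) − 1] = 32.38 / 12.78 = 2.533 mg/L.
Y_obs = Y / (1 + k_d θ_c) = 0.357 / (1 + 0.0628 × 5.65) = 0.357 / 1.355 = 0.2635.
ΔS = 963 − 2.53 = 960.5 mg/L, so the substrate removal rate is 3570 × 960.5/1000 = 3429 kg bCOD/d.
Net biomass production P_X = Y_obs × Q·(S₀ − S) = 0.2635 × 3429 = 903.5 kg VSS/d.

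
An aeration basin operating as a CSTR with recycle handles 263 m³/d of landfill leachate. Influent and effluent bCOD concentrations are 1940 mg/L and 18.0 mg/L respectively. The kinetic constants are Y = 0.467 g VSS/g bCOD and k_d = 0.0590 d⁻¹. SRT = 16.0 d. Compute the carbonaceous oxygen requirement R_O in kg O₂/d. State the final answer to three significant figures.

R_O ≈ 333 kg O₂/d

The observed yield is Y_obs = Y/(1 + k_d·θ_c) = 0.467 / (1 + 0.0590 × 16.0) = 0.467 / 1.944 = 0.2402 g VSS per g bCOD removed.
Q·(S₀ − S) = 263 × (1940 − 18.0) × 10⁻³ = 505.5 kg/d removed.
P_X = Y_obs·Q·(S₀ − S) = 0.2402 × 505.5 = 121.4 kg VSS/d.
R_O = Q·ΔS − 1.42 P_X = 505.5 − 172.4 = 333.1 kg O₂/d.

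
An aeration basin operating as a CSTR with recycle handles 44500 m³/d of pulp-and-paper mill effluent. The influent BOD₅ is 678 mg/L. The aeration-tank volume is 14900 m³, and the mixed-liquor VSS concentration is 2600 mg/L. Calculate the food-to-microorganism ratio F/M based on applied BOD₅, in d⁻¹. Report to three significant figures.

F/M = Q·S₀ / (V·X) = 44500 × 678 / (14900 × 2600) = 0.7788 g BOD₅·(g VSS·d)⁻¹.

F/M ≈ 0.779 d⁻¹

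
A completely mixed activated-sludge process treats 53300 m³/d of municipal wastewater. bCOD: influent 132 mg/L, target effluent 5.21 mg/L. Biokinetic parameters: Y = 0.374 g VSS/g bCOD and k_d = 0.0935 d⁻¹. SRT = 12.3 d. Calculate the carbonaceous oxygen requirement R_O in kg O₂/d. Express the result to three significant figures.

Y_obs = Y / (1 + k_d θ_c) = 0.374 / (1 + 0.0935 × 12.3) = 0.374 / 2.150 = 0.1739.
ΔS = 132 − 5.21 = 126.8 mg/L, so the substrate removal rate is 53300 × 126.8/1000 = 6758 kg bCOD/d.
Net sludge production P_X = 0.1739 × 6758 = 1176 kg VSS/d.
R_O = Q·ΔS − 1.42 P_X = 6758 − 1669 = 5089 kg O₂/d.

R_O ≈ 5090 kg O₂/d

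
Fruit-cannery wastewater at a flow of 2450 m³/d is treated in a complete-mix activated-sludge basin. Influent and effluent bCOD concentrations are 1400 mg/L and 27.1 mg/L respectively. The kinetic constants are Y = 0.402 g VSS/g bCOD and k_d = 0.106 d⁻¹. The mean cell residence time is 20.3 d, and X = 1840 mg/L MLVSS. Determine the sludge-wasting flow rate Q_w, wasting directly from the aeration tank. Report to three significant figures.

Q_w ≈ 233 m³/d

Rearranging the biomass balance for a CMAS with decay, V = Y·Q·ΔS·θ_c / [X·(1+k_d θ_c)] = 0.402 × 2450 × (1400 − 27.1) × 20.3 / [1840 × (1 + 0.106 × 20.3)] = 2.74×10^7 / 5799 = 4733 m³.
For wasting at MLVSS concentration, Q_w = V/θ_c = 4733/20.3 = 233.2 m³/d.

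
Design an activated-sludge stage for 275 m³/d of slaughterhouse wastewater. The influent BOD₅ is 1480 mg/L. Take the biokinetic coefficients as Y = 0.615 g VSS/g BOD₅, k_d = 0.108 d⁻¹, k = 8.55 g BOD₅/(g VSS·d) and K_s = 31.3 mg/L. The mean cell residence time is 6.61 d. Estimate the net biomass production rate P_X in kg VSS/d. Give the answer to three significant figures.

For a completely mixed reactor with recycle the Lawrence–McCarty relation gives S = K_s·(1 + k_d·θ_c) / [θ_c·(Y·k − k_d) − 1] = 31.3 × (1 + 0.108 × 6.61) / [6.61 × (0.615 × 8.55 − 0.108) − 1] = 53.64 / 33.04 = 1.623 mg/L.
The observed yield is Y_obs = Y/(1 + k_d·θ_c) = 0.615 / (1 + 0.108 × 6.61) = 0.615 / 1.714 = 0.3588 g VSS per g BOD₅ removed.
Mass of BOD₅ removed per day: Q(S₀ − S) = 275 × 1478 g/m³ = 406.6 kg/d.
P_X = Y_obs · Q(S₀ − S) = 0.3588 × 406.6 = 145.9 kg VSS/d.

P_X ≈ 146 kg VSS/d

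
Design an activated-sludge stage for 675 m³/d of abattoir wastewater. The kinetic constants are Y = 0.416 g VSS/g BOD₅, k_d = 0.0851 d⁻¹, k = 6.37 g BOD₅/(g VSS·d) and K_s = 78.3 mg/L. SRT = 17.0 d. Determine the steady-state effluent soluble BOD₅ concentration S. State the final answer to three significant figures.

For a completely mixed reactor with recycle the Lawrence–McCarty relation gives S = K_s·(1 + k_d·θ_c) / [θ_c·(Y·k − k_d) − 1] = 78.3 × (1 + 0.0851 × 17.0) / [17.0 × (0.416 × 6.37 − 0.0851) − 1] = 191.6 / 42.60 = 4.497 mg/L.

S ≈ 4.50 mg/L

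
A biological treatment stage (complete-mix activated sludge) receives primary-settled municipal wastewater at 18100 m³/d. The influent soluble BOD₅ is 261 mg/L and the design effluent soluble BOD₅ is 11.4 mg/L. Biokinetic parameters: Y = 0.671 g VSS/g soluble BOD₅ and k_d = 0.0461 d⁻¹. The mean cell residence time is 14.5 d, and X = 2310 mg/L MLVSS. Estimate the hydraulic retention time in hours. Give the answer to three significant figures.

τ ≈ 15.1 h

Steady-state biomass mass balance: V·X·(1 + k_d·θ_c) = Y·Q·(S₀ − S)·θ_c, so V = 0.671 × 18100 × (261 − 11.4) × 14.5 / [2310 × (1 + 0.0461 × 14.5)] = 4.4×10^7 / 3854 = 11405 m³.
τ = V/Q = 11405/18100 = 0.6301 d, or 15.12 h.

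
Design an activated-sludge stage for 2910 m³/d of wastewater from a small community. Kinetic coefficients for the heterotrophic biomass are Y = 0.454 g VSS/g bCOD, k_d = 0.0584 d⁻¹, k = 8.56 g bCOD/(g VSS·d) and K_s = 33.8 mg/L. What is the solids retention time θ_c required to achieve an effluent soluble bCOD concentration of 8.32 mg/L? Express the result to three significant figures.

At the target effluent, Y k S/(K_s+S) = 0.454×8.56×8.32/42.12 = 0.7677 d⁻¹.
θ_c = 1/(μ − k_d) = 1/(0.7677 − 0.0584) = 1/0.7093 = 1.410 d.

θ_c ≈ 1.41 d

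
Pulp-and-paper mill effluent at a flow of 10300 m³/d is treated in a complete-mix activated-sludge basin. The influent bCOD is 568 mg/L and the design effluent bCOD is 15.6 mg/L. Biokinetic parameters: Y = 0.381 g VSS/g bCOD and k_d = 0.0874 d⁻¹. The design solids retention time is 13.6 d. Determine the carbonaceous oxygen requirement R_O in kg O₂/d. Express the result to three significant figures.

Y_obs = Y / (1 + k_d θ_c) = 0.381 / (1 + 0.0874 × 13.6) = 0.381 / 2.189 = 0.1741.
Mass of bCOD removed per day: Q(S₀ − S) = 10300 × 552.4 g/m³ = 5690 kg/d.
Net sludge production P_X = 0.1741 × 5690 = 990.5 kg VSS/d.
Carbonaceous O₂ demand = substrate oxidised − cell-mass equivalent = 5690 − 1.42 × 990.5 = 4283 kg O₂/d.

R_O ≈ 4280 kg O₂/d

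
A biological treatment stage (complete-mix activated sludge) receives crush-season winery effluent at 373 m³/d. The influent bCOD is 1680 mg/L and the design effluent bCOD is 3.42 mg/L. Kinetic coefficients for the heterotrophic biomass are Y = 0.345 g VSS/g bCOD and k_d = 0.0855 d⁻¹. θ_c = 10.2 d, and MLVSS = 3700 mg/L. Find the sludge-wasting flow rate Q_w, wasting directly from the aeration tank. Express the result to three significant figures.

Steady-state biomass mass balance: V·X·(1 + k_d·θ_c) = Y·Q·(S₀ − S)·θ_c, so V = 0.345 × 373 × (1680 − 3.42) × 10.2 / [3700 × (1 + 0.0855 × 10.2)] = 2.2×10^6 / 6927 = 317.7 m³.
For wasting at MLVSS concentration, Q_w = V/θ_c = 317.7/10.2 = 31.15 m³/d.

Q_w ≈ 31.1 m³/d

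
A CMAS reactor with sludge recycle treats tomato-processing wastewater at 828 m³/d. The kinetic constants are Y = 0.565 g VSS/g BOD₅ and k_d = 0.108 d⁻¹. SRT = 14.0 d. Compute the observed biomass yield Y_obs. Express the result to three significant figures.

Correct the yield for decay: Y_obs = Y/(1 + k_d θ_c) = 0.565 / (1 + 0.108 × 14.0) = 0.565 / 2.512 = 0.2249.

Y_obs ≈ 0.225 g VSS/g BOD₅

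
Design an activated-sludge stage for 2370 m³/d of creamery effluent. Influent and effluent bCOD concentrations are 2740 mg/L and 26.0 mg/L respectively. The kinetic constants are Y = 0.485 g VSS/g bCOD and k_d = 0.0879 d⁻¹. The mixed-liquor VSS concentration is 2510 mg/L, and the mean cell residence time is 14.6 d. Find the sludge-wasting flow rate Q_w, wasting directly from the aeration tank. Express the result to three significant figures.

Q_w ≈ 544 m³/d

Rearranging the biomass balance for a CMAS with decay, V = Y·Q·ΔS·θ_c / [X·(1+k_d θ_c)] = 0.485 × 2370 × (2740 − 26.0) × 14.6 / [2510 × (1 + 0.0879 × 14.6)] = 4.55×10^7 / 5731 = 7947 m³.
For wasting at MLVSS concentration, Q_w = V/θ_c = 7947/14.6 = 544.3 m³/d.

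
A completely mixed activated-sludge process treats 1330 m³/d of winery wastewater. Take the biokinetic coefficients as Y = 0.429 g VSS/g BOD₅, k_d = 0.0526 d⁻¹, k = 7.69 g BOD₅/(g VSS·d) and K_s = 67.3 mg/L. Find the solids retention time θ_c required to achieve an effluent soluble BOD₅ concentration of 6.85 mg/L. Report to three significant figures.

At the target effluent, Y k S/(K_s+S) = 0.429×7.69×6.85/74.15 = 0.3048 d⁻¹.
1/θ_c = 0.3048 − 0.0526 = 0.2522 d⁻¹, so θ_c = 3.966 d.

θ_c ≈ 3.97 d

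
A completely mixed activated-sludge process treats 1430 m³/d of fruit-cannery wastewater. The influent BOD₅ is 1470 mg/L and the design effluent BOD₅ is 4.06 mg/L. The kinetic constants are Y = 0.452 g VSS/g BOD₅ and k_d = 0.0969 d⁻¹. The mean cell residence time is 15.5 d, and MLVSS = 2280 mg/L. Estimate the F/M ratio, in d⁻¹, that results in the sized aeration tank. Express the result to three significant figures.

F/M ≈ 0.358 d⁻¹

From the SRT design equation V = Y Q (S₀−S) θ_c / [X (1 + k_d θ_c)] = 0.452 × 1430 × (1470 − 4.06) × 15.5 / [2280 × (1 + 0.0969 × 15.5)] = 1.47×10^7 / 5704 = 2575 m³.
F/M = Q·S₀ / (V·X) = 1430 × 1470 / (2575 × 2280) = 0.3581 g BOD₅·(g VSS·d)⁻¹.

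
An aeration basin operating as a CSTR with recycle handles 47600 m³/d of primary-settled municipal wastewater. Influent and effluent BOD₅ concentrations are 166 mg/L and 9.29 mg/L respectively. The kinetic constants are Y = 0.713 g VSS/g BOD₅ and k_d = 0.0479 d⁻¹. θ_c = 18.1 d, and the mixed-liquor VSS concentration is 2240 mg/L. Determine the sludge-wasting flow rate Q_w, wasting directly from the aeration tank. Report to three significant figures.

Q_w ≈ 1270 m³/d

From the SRT design equation V = Y Q (S₀−S) θ_c / [X (1 + k_d θ_c)] = 0.713 × 47600 × (166 − 9.29) × 18.1 / [2240 × (1 + 0.0479 × 18.1)] = 9.63×10^7 / 4182 = 23019 m³.
Wasting from the aeration tank: Q_w = V / θ_c = 23019 / 18.1 = 1272 m³/d.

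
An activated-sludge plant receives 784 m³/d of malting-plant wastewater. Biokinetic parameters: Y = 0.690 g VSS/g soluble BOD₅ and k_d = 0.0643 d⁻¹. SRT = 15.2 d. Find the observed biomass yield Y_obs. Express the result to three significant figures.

Y_obs ≈ 0.349 g VSS/g soluble BOD₅

The observed yield is Y_obs = Y/(1 + k_d·θ_c) = 0.690 / (1 + 0.0643 × 15.2) = 0.690 / 1.977 = 0.3490 g VSS per g soluble BOD₅ removed.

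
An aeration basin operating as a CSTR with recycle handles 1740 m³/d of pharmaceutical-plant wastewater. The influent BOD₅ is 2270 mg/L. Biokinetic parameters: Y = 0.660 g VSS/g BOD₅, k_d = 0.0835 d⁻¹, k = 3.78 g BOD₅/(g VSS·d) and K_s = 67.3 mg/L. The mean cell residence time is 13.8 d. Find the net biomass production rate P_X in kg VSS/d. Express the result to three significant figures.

P_X ≈ 1210 kg VSS/d

Effluent substrate depends only on kinetics and SRT: S = K_s(1 + k_d θ_c) / [θ_c(Yk − k_d) − 1] = 67.3 × (1 + 0.0835 × 13.8) / [13.8 × (0.660 × 3.78 − 0.0835) − 1] = 144.8 / 32.28 = 4.488 mg/L.
Observed yield with endogenous decay: Y_obs = Y / (1 + k_d·θ_c) = 0.660 / (1 + 0.0835 × 13.8) = 0.660 / 2.152 = 0.3066 g VSS/g BOD₅.
ΔS = 2270 − 4.49 = 2266 mg/L, so the substrate removal rate is 1740 × 2266/1000 = 3942 kg BOD₅/d.
Net biomass production P_X = Y_obs × Q·(S₀ − S) = 0.3066 × 3942 = 1209 kg VSS/d.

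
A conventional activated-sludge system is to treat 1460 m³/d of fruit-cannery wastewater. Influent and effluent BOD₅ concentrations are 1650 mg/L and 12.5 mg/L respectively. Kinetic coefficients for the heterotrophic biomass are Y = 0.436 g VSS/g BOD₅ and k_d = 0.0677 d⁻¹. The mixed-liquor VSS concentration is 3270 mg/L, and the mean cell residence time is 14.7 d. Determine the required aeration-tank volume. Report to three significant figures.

Rearranging the biomass balance for a CMAS with decay, V = Y·Q·ΔS·θ_c / [X·(1+k_d θ_c)] = 0.436 × 1460 × (1650 − 12.5) × 14.7 / [3270 × (1 + 0.0677 × 14.7)] = 1.53×10^7 / 6524 = 2349 m³.

V ≈ 2350 m³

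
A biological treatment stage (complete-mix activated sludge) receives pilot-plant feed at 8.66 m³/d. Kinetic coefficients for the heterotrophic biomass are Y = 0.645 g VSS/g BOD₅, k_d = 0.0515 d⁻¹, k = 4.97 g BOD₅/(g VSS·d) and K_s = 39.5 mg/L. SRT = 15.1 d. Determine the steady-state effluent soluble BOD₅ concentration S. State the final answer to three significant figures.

From the Monod/SRT balance for a CMAS, S = K_s·(1+k_d θ_c)/[θ_c·(Y k − k_d) − 1] = 39.5 × (1 + 0.0515 × 15.1) / [15.1 × (0.645 × 4.97 − 0.0515) − 1] = 70.22 / 46.63 = 1.506 mg/L.

S ≈ 1.51 mg/L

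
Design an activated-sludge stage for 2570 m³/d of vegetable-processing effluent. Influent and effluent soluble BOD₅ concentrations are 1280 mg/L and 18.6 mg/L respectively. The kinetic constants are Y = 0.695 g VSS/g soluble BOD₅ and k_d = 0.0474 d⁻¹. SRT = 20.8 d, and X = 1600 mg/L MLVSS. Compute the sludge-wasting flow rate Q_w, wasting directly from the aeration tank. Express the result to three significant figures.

From the SRT design equation V = Y Q (S₀−S) θ_c / [X (1 + k_d θ_c)] = 0.695 × 2570 × (1280 − 18.6) × 20.8 / [1600 × (1 + 0.0474 × 20.8)] = 4.69×10^7 / 3177 = 14749 m³.
With mixed-liquor wasting, θ_c = V/Q_w, so Q_w = V/θ_c = 14749/20.8 = 709.1 m³/d.

Q_w ≈ 709 m³/d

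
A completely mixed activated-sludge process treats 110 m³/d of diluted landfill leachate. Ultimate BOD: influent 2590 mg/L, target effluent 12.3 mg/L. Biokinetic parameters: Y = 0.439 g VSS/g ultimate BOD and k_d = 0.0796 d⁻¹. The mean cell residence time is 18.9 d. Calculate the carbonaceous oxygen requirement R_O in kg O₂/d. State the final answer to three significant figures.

Y_obs = Y / (1 + k_d θ_c) = 0.439 / (1 + 0.0796 × 18.9) = 0.439 / 2.504 = 0.1753.
Q·(S₀ − S) = 110 × (2590 − 12.3) × 10⁻³ = 283.5 kg/d removed.
P_X = Y_obs·Q·(S₀ − S) = 0.1753 × 283.5 = 49.70 kg VSS/d.
R_O = Q·ΔS − 1.42 P_X = 283.5 − 70.58 = 213.0 kg O₂/d.

R_O ≈ 213 kg O₂/d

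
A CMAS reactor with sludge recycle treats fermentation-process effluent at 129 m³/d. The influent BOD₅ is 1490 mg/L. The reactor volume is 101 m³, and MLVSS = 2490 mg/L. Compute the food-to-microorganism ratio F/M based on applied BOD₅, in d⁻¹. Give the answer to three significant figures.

F/M = applied load / biomass = Q·S₀/(V·X) = 129 × 1490 / (101.0 × 2490) = 0.7643 d⁻¹.

F/M ≈ 0.764 d⁻¹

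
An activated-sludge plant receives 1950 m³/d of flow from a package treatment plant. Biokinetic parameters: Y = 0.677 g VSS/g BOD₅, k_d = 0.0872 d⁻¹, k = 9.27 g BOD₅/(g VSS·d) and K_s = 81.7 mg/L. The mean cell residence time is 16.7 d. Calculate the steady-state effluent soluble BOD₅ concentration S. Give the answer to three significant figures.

S ≈ 1.96 mg/L

For a completely mixed reactor with recycle the Lawrence–McCarty relation gives S = K_s·(1 + k_d·θ_c) / [θ_c·(Y·k − k_d) − 1] = 81.7 × (1 + 0.0872 × 16.7) / [16.7 × (0.677 × 9.27 − 0.0872) − 1] = 200.7 / 102.3 = 1.961 mg/L.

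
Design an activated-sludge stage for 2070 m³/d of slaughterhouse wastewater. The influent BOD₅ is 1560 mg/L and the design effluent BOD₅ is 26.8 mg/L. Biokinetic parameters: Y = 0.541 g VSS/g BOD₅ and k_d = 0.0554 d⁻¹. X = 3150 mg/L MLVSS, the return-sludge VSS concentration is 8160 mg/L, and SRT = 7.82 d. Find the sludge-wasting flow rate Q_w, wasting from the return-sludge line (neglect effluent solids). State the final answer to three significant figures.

Rearranging the biomass balance for a CMAS with decay, V = Y·Q·ΔS·θ_c / [X·(1+k_d θ_c)] = 0.541 × 2070 × (1560 − 26.8) × 7.82 / [3150 × (1 + 0.0554 × 7.82)] = 1.34×10^7 / 4515 = 2974 m³.
Wasting from the return line (neglecting effluent solids): Q_w = V·X / (θ_c·X_r) = 2974 × 3150 / (7.82 × 8160) = 146.8 m³/d.

Q_w ≈ 147 m³/d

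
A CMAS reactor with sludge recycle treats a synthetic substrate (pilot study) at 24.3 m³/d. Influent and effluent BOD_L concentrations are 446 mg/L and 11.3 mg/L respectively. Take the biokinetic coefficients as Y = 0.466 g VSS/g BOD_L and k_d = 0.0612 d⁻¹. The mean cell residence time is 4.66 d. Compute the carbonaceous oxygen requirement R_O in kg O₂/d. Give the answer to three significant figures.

R_O ≈ 5.12 kg O₂/d

Y_obs = Y / (1 + k_d θ_c) = 0.466 / (1 + 0.0612 × 4.66) = 0.466 / 1.285 = 0.3626.
Q·(S₀ − S) = 24.3 × (446 − 11.3) × 10⁻³ = 10.56 kg/d removed.
Net sludge production P_X = 0.3626 × 10.56 = 3.830 kg VSS/d.
R_O = Q·ΔS − 1.42 P_X = 10.56 − 5.439 = 5.124 kg O₂/d.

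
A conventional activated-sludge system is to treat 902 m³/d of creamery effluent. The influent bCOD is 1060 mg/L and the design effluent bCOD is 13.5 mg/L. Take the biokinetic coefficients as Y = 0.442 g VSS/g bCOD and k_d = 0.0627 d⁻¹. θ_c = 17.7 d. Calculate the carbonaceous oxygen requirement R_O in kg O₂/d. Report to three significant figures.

The observed yield is Y_obs = Y/(1 + k_d·θ_c) = 0.442 / (1 + 0.0627 × 17.7) = 0.442 / 2.110 = 0.2095 g VSS per g bCOD removed.
ΔS = 1060 − 13.5 = 1046 mg/L, so the substrate removal rate is 902 × 1046/1000 = 943.9 kg bCOD/d.
Net sludge production P_X = 0.2095 × 943.9 = 197.8 kg VSS/d.
R_O = Q·(S₀ − S) − 1.42·P_X = 943.9 − 1.42 × 197.8 = 663.1 kg O₂/d.

R_O ≈ 663 kg O₂/d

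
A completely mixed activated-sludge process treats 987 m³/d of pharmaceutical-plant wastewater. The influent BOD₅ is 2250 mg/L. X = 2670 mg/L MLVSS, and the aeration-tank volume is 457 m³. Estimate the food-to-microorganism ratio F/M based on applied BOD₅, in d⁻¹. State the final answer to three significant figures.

F/M = applied load / biomass = Q·S₀/(V·X) = 987 × 2250 / (457.0 × 2670) = 1.820 d⁻¹.

F/M ≈ 1.82 d⁻¹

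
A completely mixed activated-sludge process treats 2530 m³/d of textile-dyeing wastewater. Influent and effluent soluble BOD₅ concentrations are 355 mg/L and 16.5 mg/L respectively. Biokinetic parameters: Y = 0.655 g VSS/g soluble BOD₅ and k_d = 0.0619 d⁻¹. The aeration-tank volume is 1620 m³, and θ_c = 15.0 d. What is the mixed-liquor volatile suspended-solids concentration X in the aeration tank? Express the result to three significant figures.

X ≈ 2690 mg/L

From V·X·(1 + k_d·θ_c) = Y·Q·(S₀ − S)·θ_c: X = 0.655 × 2530 × (355 − 16.5) × 15.0 / [1620 × (1 + 0.0619 × 15.0)] = 2693 mg/L.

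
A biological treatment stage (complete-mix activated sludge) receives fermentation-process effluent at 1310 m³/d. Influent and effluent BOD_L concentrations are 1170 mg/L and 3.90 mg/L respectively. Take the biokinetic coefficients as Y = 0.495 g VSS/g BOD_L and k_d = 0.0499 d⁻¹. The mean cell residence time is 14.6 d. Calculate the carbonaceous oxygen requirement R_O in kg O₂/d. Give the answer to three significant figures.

R_O ≈ 906 kg O₂/d

Correct the yield for decay: Y_obs = Y/(1 + k_d θ_c) = 0.495 / (1 + 0.0499 × 14.6) = 0.495 / 1.729 = 0.2864.
Substrate removed = Q·(S₀ − S) = 1310 m³/d × (1170 − 3.90) g/m³ = 1.53×10^6 g/d = 1528 kg/d.
P_X = Y_obs·Q·(S₀ − S) = 0.2864 × 1528 = 437.5 kg VSS/d.
Carbonaceous O₂ demand = substrate oxidised − cell-mass equivalent = 1528 − 1.42 × 437.5 = 906.4 kg O₂/d.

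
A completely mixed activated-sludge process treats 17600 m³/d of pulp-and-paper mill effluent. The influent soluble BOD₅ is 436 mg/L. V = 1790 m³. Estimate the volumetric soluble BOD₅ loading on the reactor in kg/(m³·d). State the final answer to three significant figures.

Volumetric loading L_v = Q·S₀ / V = 17600 × 436 g/m³ / 1790 m³ = 4287 g/(m³·d) = 4.287 kg soluble BOD₅/(m³·d).

L_v ≈ 4.29 kg soluble BOD₅/(m³·d)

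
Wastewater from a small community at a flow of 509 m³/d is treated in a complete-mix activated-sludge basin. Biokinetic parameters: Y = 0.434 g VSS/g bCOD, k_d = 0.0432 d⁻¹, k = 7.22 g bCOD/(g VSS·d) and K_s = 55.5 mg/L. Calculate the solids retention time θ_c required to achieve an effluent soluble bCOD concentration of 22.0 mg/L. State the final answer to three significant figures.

From 1/θ_c = Y·k·S/(K_s + S) − k_d: Y·k·S/(K_s+S) = 0.434 × 7.22 × 22.0 / (55.5 + 22.0) = 0.8895 d⁻¹.
θ_c = 1/(μ − k_d) = 1/(0.8895 − 0.0432) = 1/0.8463 = 1.182 d.

θ_c ≈ 1.18 d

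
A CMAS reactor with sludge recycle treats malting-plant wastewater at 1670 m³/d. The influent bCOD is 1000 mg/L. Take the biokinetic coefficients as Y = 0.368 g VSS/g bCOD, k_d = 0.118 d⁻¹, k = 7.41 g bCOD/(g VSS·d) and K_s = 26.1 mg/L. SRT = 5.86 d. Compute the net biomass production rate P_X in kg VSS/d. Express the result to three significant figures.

P_X ≈ 362 kg VSS/d

For a completely mixed reactor with recycle the Lawrence–McCarty relation gives S = K_s·(1 + k_d·θ_c) / [θ_c·(Y·k − k_d) − 1] = 26.1 × (1 + 0.118 × 5.86) / [5.86 × (0.368 × 7.41 − 0.118) − 1] = 44.15 / 14.29 = 3.090 mg/L.
The observed yield is Y_obs = Y/(1 + k_d·θ_c) = 0.368 / (1 + 0.118 × 5.86) = 0.368 / 1.691 = 0.2176 g VSS per g bCOD removed.
Q·(S₀ − S) = 1670 × (1000 − 3.09) × 10⁻³ = 1665 kg/d removed.
Net biomass production P_X = Y_obs × Q·(S₀ − S) = 0.2176 × 1665 = 362.2 kg VSS/d.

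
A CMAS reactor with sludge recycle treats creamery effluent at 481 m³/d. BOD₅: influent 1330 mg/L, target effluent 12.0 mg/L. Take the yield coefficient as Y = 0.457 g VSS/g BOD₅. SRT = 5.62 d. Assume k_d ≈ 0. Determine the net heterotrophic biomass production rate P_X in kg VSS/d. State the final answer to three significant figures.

P_X ≈ 290 kg VSS/d

Since k_d ≈ 0, Y_obs = Y = 0.457 g VSS/g BOD₅.
Mass of BOD₅ removed per day: Q(S₀ − S) = 481 × 1318 g/m³ = 634.0 kg/d.
So the net sludge growth is P_X = 0.4570 × 634.0 = 289.7 kg VSS/d.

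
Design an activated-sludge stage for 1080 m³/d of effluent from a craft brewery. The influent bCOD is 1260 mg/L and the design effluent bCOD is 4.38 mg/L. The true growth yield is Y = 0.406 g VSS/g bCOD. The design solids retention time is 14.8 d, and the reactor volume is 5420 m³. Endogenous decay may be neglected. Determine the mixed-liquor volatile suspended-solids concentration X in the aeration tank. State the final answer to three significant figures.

X ≈ 1500 mg/L

X = Y·Q·ΔS·θ_c / V = 0.406 × 1080 × (1260 − 4.38) × 14.8 / 5420 = 1503 mg/L.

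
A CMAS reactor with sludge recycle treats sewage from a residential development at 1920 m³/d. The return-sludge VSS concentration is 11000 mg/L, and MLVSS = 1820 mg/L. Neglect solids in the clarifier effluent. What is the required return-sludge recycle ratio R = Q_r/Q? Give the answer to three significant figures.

R ≈ 0.198

Mass balance around the secondary clarifier (neglecting effluent solids): R = X / (X_r − X) = 1820 / (11000 − 1820) = 0.1983.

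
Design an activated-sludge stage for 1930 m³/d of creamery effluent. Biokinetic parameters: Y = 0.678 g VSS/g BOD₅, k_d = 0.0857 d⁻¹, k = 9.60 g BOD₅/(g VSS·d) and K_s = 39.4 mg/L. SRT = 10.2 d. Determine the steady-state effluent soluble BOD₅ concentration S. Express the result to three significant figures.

For a completely mixed reactor with recycle the Lawrence–McCarty relation gives S = K_s·(1 + k_d·θ_c) / [θ_c·(Y·k − k_d) − 1] = 39.4 × (1 + 0.0857 × 10.2) / [10.2 × (0.678 × 9.60 − 0.0857) − 1] = 73.84 / 64.52 = 1.145 mg/L.

S ≈ 1.14 mg/L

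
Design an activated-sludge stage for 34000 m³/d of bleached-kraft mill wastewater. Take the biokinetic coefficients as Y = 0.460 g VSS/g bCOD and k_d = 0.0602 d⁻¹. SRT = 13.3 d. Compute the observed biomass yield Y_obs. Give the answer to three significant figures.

Y_obs ≈ 0.255 g VSS/g bCOD

The observed yield is Y_obs = Y/(1 + k_d·θ_c) = 0.460 / (1 + 0.0602 × 13.3) = 0.460 / 1.801 = 0.2555 g VSS per g bCOD removed.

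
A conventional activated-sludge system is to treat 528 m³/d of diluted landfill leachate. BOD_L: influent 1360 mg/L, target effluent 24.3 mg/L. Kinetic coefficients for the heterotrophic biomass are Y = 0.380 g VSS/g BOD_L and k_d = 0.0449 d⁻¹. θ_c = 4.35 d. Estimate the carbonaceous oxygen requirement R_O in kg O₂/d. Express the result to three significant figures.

Observed yield with endogenous decay: Y_obs = Y / (1 + k_d·θ_c) = 0.380 / (1 + 0.0449 × 4.35) = 0.380 / 1.195 = 0.3179 g VSS/g BOD_L.
Mass of BOD_L removed per day: Q(S₀ − S) = 528 × 1336 g/m³ = 705.2 kg/d.
Net sludge production P_X = 0.3179 × 705.2 = 224.2 kg VSS/d.
R_O = Q·(S₀ − S) − 1.42·P_X = 705.2 − 1.42 × 224.2 = 386.9 kg O₂/d.

R_O ≈ 387 kg O₂/d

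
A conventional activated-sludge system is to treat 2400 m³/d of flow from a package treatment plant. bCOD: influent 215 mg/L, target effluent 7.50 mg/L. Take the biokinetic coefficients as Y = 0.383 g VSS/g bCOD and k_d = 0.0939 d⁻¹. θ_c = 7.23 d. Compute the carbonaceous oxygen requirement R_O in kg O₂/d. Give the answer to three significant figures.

Observed yield with endogenous decay: Y_obs = Y / (1 + k_d·θ_c) = 0.383 / (1 + 0.0939 × 7.23) = 0.383 / 1.679 = 0.2281 g VSS/g bCOD.
Q·(S₀ − S) = 2400 × (215 − 7.50) × 10⁻³ = 498.0 kg/d removed.
Net sludge production P_X = 0.2281 × 498.0 = 113.6 kg VSS/d.
R_O = Q·ΔS − 1.42 P_X = 498.0 − 161.3 = 336.7 kg O₂/d.

R_O ≈ 337 kg O₂/d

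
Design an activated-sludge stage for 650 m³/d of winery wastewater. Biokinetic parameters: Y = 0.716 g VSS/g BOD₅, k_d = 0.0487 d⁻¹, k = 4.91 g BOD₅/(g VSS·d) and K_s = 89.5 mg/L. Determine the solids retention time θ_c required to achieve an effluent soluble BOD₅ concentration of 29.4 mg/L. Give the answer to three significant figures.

Specific growth rate at S = 29.4 mg/L: μ = YkS/(K_s+S) = 0.716·4.91·29.4/(89.5+29.4) = 0.8693 d⁻¹.
θ_c = 1/(μ − k_d) = 1/(0.8693 − 0.0487) = 1/0.8206 = 1.219 d.

θ_c ≈ 1.22 d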